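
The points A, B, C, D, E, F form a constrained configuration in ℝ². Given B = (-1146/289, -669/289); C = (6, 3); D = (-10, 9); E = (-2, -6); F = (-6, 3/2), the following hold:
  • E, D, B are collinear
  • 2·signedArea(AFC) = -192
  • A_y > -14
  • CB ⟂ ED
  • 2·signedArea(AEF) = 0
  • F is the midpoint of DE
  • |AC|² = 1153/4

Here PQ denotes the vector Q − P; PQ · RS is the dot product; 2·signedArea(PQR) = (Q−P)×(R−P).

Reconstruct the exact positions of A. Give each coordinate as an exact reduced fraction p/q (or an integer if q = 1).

A = (2, -27/2)

1. A_x = 2  [2·signedArea(AEF) = 0 ∩ 2·signedArea(AFC) = -192]
2. A_y = -27/2  [2·signedArea(AEF) = 0 ∩ 2·signedArea(AFC) = -192]
   → A = (2, -27/2)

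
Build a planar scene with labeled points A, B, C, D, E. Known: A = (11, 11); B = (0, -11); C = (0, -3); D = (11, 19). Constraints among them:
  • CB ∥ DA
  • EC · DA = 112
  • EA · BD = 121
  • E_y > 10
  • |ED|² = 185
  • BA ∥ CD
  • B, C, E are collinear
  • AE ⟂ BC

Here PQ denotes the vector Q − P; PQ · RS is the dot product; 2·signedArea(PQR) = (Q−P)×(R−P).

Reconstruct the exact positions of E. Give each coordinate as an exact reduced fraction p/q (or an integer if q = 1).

E = (0, 11)

1. E_x = 0  [B, C, E are collinear ∩ AE ⟂ BC]
2. E_y = 11  [B, C, E are collinear ∩ AE ⟂ BC]
   → E = (0, 11)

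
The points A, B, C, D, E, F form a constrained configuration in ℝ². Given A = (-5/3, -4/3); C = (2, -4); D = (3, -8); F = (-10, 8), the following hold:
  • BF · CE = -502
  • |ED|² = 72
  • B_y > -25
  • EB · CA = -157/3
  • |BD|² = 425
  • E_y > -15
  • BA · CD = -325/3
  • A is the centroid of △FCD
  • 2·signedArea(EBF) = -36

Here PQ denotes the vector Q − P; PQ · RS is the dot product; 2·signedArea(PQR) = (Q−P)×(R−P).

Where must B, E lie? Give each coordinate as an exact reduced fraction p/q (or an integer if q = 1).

1. B_x = 16  [line -1·x + 4·y + 112 = 0 ∩ |BD|² = 425]
2. B_y = -24  [line -1·x + 4·y + 112 = 0 ∩ |BD|² = 425]
   → B = (16, -24)
3. E_x = 9  [EB · CA = -157/3 ∩ BF · CE = -502]
4. E_y = -14  [EB · CA = -157/3 ∩ BF · CE = -502]
   → E = (9, -14)

B = (16, -24)
E = (9, -14)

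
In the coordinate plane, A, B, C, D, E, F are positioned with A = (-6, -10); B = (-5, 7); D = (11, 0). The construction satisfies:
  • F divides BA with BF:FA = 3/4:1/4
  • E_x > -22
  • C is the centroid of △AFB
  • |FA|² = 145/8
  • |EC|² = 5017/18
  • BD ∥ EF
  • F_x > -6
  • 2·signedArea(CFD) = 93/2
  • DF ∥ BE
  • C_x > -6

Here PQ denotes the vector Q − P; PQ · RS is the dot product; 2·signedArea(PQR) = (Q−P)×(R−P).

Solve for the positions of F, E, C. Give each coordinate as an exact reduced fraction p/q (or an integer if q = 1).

1. F_x = -23/4  [F divides BA with BF:FA = 3/4:1/4]
2. F_y = -23/4  [F divides BA with BF:FA = 3/4:1/4]
   → F = (-23/4, -23/4)
3. E_x = -87/4  [BD ∥ EF ∩ DF ∥ BE]
4. E_y = 5/4  [BD ∥ EF ∩ DF ∥ BE]
   → E = (-87/4, 5/4)
5. C_x = -67/12  [C is the centroid of △AFB]
6. C_y = -35/12  [C is the centroid of △AFB]
   → C = (-67/12, -35/12)

C = (-67/12, -35/12)
E = (-87/4, 5/4)
F = (-23/4, -23/4)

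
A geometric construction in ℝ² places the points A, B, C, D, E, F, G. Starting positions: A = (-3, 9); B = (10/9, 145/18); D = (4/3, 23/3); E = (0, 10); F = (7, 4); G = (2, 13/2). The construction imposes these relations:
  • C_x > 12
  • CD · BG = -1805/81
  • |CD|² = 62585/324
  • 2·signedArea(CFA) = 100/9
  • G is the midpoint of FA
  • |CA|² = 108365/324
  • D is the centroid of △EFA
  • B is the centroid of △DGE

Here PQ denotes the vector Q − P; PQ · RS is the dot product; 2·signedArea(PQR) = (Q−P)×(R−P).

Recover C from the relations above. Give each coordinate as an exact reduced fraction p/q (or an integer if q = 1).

1. C_x = 116/9  [2·signedArea(CFA) = 100/9 ∩ CD · BG = -1805/81]
2. C_y = -1/18  [2·signedArea(CFA) = 100/9 ∩ CD · BG = -1805/81]
   → C = (116/9, -1/18)

C = (116/9, -1/18)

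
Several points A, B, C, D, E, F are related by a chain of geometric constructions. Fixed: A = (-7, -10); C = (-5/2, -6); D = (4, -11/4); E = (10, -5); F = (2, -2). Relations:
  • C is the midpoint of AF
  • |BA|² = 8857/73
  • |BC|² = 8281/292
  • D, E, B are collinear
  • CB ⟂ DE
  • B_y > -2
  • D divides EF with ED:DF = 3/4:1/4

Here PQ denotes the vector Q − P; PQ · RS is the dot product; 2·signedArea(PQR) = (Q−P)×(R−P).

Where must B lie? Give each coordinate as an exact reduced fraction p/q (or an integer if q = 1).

1. B_x = -46/73  [D, E, B are collinear ∩ CB ⟂ DE]
2. B_y = -74/73  [D, E, B are collinear ∩ CB ⟂ DE]
   → B = (-46/73, -74/73)

B = (-46/73, -74/73)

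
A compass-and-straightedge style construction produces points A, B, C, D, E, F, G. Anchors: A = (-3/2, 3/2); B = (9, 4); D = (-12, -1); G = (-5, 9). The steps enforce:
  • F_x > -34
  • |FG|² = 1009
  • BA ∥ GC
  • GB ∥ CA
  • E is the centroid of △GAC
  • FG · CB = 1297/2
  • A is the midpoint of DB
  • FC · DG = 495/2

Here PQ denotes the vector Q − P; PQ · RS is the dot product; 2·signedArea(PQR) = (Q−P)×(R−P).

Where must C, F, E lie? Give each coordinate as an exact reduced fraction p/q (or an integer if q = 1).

C = (-31/2, 13/2)
E = (-22/3, 17/3)
F = (-33, -6)

1. C_x = -31/2  [GB ∥ CA ∩ BA ∥ GC]
2. C_y = 13/2  [GB ∥ CA ∩ BA ∥ GC]
   → C = (-31/2, 13/2)
3. F_x = -33  [FC · DG = 495/2 ∩ FG · CB = 1297/2]
4. F_y = -6  [FC · DG = 495/2 ∩ FG · CB = 1297/2]
   → F = (-33, -6)
5. E_x = -22/3  [E is the centroid of △GAC]
6. E_y = 17/3  [E is the centroid of △GAC]
   → E = (-22/3, 17/3)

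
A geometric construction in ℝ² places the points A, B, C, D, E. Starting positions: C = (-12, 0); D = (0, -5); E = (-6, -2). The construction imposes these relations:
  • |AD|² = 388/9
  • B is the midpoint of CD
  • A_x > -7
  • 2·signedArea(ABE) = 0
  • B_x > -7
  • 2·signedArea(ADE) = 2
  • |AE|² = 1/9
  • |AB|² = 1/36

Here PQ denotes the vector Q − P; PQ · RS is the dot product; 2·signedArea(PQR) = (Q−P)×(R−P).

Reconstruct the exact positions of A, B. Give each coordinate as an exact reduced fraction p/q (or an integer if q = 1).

A = (-6, -7/3)
B = (-6, -5/2)

1. B_x = -6  [B is the midpoint of CD]
2. B_y = -5/2  [B is the midpoint of CD]
   → B = (-6, -5/2)
3. A_x = -6  [2·signedArea(ABE) = 0 ∩ 2·signedArea(ADE) = 2]
4. A_y = -7/3  [2·signedArea(ABE) = 0 ∩ 2·signedArea(ADE) = 2]
   → A = (-6, -7/3)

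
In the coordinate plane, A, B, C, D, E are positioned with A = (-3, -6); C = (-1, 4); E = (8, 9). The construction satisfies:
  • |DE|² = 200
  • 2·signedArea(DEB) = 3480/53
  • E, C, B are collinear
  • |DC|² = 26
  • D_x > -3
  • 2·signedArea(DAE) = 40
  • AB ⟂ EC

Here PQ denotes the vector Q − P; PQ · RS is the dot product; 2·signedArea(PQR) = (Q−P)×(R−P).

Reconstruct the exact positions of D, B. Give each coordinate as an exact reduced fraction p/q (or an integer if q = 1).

1. B_x = -359/53  [E, C, B are collinear ∩ AB ⟂ EC]
2. B_y = 42/53  [E, C, B are collinear ∩ AB ⟂ EC]
   → B = (-359/53, 42/53)
3. D_x = -2  [2·signedArea(DAE) = 40 ∩ 2·signedArea(DEB) = 3480/53]
4. D_y = -1  [2·signedArea(DAE) = 40 ∩ 2·signedArea(DEB) = 3480/53]
   → D = (-2, -1)

B = (-359/53, 42/53)
D = (-2, -1)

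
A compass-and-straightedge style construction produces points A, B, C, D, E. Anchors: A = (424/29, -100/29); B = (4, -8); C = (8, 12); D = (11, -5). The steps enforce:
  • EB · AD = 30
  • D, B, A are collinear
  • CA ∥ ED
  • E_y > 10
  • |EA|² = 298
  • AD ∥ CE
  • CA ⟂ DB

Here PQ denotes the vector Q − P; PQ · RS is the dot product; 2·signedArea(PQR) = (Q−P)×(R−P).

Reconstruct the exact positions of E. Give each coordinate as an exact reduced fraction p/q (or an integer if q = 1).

1. E_x = 127/29  [CA ∥ ED ∩ AD ∥ CE]
2. E_y = 303/29  [CA ∥ ED ∩ AD ∥ CE]
   → E = (127/29, 303/29)

E = (127/29, 303/29)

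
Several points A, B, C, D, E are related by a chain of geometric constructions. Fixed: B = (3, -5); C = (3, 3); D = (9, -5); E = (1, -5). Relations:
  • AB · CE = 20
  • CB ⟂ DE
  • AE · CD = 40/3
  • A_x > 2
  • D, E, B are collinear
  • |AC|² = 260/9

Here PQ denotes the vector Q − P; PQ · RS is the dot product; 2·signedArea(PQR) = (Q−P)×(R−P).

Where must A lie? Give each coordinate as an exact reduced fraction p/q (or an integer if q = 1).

A = (7/3, -7/3)

1. A_x = 7/3  [AB · CE = 20 ∩ AE · CD = 40/3]
2. A_y = -7/3  [AB · CE = 20 ∩ AE · CD = 40/3]
   → A = (7/3, -7/3)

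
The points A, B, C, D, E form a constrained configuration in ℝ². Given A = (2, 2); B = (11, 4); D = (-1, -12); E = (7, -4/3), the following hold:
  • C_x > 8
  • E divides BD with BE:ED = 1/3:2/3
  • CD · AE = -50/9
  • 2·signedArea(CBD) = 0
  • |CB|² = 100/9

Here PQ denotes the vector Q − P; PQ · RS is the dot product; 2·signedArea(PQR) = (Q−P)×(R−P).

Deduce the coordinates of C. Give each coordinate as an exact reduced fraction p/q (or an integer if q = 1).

1. C_x = 9  [2·signedArea(CBD) = 0 ∩ CD · AE = -50/9]
2. C_y = 4/3  [2·signedArea(CBD) = 0 ∩ CD · AE = -50/9]
   → C = (9, 4/3)

C = (9, 4/3)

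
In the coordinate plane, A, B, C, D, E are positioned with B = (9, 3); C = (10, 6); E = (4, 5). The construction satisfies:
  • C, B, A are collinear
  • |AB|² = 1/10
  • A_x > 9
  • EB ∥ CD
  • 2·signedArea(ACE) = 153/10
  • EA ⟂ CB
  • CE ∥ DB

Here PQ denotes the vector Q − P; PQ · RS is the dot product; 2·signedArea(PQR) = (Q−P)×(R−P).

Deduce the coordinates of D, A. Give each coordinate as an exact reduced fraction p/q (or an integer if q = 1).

1. D_x = 15  [CE ∥ DB ∩ EB ∥ CD]
2. D_y = 4  [CE ∥ DB ∩ EB ∥ CD]
   → D = (15, 4)
3. A_x = 91/10  [C, B, A are collinear ∩ EA ⟂ CB]
4. A_y = 33/10  [C, B, A are collinear ∩ EA ⟂ CB]
   → A = (91/10, 33/10)

A = (91/10, 33/10)
D = (15, 4)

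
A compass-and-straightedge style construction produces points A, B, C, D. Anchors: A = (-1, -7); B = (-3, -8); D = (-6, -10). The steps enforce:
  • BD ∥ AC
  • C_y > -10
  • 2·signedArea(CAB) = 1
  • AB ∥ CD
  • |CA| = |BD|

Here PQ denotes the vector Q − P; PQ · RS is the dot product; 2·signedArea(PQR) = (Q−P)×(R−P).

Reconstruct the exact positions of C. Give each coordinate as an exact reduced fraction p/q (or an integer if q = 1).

C = (-4, -9)

1. C_x = -4  [AB ∥ CD ∩ BD ∥ AC]
2. C_y = -9  [AB ∥ CD ∩ BD ∥ AC]
   → C = (-4, -9)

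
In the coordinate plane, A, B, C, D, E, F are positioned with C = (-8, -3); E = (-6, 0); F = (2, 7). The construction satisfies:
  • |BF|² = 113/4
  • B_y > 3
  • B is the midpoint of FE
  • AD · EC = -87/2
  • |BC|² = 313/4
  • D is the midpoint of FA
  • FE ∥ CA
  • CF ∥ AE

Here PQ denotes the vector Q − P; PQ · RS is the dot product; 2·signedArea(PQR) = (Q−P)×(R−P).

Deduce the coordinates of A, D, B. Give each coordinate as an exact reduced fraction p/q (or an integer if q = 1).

A = (-16, -10)
B = (-2, 7/2)
D = (-7, -3/2)

1. A_x = -16  [CF ∥ AE ∩ FE ∥ CA]
2. A_y = -10  [CF ∥ AE ∩ FE ∥ CA]
   → A = (-16, -10)
3. D_x = -7  [D is the midpoint of FA]
4. D_y = -3/2  [D is the midpoint of FA]
   → D = (-7, -3/2)
5. B_x = -2  [B is the midpoint of FE]
6. B_y = 7/2  [B is the midpoint of FE]
   → B = (-2, 7/2)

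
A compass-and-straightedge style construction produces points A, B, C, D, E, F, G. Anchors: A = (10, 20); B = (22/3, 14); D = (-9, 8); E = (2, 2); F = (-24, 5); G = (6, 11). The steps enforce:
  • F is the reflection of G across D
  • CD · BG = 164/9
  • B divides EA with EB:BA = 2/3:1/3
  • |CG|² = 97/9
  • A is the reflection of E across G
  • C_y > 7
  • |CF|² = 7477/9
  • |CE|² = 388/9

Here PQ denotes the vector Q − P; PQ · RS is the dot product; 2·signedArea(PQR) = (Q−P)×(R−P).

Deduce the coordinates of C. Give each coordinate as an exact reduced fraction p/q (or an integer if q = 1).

1. C_x = 14/3  [line 4/3·x + 3·y + -272/9 = 0 ∩ |CG|² = 97/9]
2. C_y = 8  [line 4/3·x + 3·y + -272/9 = 0 ∩ |CG|² = 97/9]
   → C = (14/3, 8)

C = (14/3, 8)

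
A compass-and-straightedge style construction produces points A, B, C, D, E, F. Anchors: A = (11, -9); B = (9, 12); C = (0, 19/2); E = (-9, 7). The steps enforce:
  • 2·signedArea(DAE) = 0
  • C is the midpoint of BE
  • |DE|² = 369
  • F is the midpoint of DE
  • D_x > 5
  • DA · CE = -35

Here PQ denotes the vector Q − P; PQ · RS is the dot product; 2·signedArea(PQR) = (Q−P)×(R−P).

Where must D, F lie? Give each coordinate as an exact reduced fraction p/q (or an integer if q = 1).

1. D_x = 6  [2·signedArea(DAE) = 0 ∩ DA · CE = -35]
2. D_y = -5  [2·signedArea(DAE) = 0 ∩ DA · CE = -35]
   → D = (6, -5)
3. F_x = -3/2  [F is the midpoint of DE]
4. F_y = 1  [F is the midpoint of DE]
   → F = (-3/2, 1)

D = (6, -5)
F = (-3/2, 1)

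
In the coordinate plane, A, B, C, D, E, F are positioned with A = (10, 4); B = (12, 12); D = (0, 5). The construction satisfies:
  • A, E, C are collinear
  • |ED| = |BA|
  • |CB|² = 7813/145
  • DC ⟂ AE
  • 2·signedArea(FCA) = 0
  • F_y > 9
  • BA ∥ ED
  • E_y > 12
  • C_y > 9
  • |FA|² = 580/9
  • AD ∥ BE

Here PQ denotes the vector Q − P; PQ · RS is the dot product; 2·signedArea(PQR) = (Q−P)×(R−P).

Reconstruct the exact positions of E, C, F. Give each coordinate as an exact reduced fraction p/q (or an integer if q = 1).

1. E_x = 2  [BA ∥ ED ∩ AD ∥ BE]
2. E_y = 13  [BA ∥ ED ∩ AD ∥ BE]
   → E = (2, 13)
3. C_x = 738/145  [A, E, C are collinear ∩ DC ⟂ AE]
4. C_y = 1381/145  [A, E, C are collinear ∩ DC ⟂ AE]
   → C = (738/145, 1381/145)
5. F_x = 14/3  [line 801/145·x + 712/145·y + -10858/145 = 0 ∩ |FA|² = 580/9]
6. F_y = 10  [line 801/145·x + 712/145·y + -10858/145 = 0 ∩ |FA|² = 580/9]
   → F = (14/3, 10)

C = (738/145, 1381/145)
E = (2, 13)
F = (14/3, 10)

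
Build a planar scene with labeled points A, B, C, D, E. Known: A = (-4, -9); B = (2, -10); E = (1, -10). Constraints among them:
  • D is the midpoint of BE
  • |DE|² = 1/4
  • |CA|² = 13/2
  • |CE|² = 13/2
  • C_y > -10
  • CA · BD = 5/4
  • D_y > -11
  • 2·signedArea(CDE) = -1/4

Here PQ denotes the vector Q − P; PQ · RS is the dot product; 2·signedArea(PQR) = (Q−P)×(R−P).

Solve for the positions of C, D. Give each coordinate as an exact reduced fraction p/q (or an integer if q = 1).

1. D_x = 3/2  [D is the midpoint of BE]
2. D_y = -10  [D is the midpoint of BE]
   → D = (3/2, -10)
3. C_x = -3/2  [2·signedArea(CDE) = -1/4 ∩ CA · BD = 5/4]
4. C_y = -19/2  [2·signedArea(CDE) = -1/4 ∩ CA · BD = 5/4]
   → C = (-3/2, -19/2)

C = (-3/2, -19/2)
D = (3/2, -10)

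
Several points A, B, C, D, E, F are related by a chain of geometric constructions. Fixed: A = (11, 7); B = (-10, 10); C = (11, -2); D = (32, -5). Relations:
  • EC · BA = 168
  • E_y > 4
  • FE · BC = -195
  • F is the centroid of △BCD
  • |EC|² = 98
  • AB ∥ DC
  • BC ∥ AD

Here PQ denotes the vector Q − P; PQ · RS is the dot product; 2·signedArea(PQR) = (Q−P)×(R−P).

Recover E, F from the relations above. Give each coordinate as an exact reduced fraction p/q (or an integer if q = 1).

1. E_x = 4  [line -21·x + 3·y + 69 = 0 ∩ |EC|² = 98]
2. E_y = 5  [line -21·x + 3·y + 69 = 0 ∩ |EC|² = 98]
   → E = (4, 5)
3. F_x = 11  [F is the centroid of △BCD]
4. F_y = 1  [F is the centroid of △BCD]
   → F = (11, 1)

E = (4, 5)
F = (11, 1)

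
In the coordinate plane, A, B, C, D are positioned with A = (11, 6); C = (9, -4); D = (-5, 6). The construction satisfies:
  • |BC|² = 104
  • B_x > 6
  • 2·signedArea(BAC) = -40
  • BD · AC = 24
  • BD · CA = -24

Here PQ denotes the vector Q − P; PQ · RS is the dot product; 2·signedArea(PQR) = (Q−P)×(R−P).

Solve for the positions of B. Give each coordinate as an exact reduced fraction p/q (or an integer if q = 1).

B = (7, 6)

1. B_x = 7  [2·signedArea(BAC) = -40 ∩ BD · AC = 24]
2. B_y = 6  [2·signedArea(BAC) = -40 ∩ BD · AC = 24]
   → B = (7, 6)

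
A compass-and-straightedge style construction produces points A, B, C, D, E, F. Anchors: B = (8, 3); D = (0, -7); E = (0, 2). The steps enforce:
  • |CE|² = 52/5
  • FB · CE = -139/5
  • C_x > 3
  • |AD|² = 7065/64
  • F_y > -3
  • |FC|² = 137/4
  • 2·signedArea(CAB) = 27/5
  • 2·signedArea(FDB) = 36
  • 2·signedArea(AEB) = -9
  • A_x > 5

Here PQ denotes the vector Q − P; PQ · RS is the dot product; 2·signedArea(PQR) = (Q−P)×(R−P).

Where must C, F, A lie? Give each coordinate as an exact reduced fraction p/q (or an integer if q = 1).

A = (6, 13/8)
C = (16/5, 12/5)
F = (0, -5/2)

1. A_x = 6  [line -1·x + 8·y + -7 = 0 ∩ |AD|² = 7065/64]
2. A_y = 13/8  [line -1·x + 8·y + -7 = 0 ∩ |AD|² = 7065/64]
   → A = (6, 13/8)
3. C_x = 16/5  [line -11/8·x + 2·y + -2/5 = 0 ∩ |CE|² = 52/5]
4. C_y = 12/5  [line -11/8·x + 2·y + -2/5 = 0 ∩ |CE|² = 52/5]
   → C = (16/5, 12/5)
5. F_x = 0  [2·signedArea(FDB) = 36 ∩ FB · CE = -139/5]
6. F_y = -5/2  [2·signedArea(FDB) = 36 ∩ FB · CE = -139/5]
   → F = (0, -5/2)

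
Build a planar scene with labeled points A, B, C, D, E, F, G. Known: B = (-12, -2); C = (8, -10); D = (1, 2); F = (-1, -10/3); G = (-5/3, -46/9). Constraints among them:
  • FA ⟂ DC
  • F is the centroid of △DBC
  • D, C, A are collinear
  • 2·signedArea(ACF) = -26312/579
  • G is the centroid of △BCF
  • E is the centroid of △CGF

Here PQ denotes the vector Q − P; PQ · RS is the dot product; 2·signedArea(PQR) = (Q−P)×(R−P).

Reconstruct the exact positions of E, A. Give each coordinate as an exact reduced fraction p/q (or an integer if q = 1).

A = (543/193, -214/193)
E = (16/9, -166/27)

1. E_x = 16/9  [E is the centroid of △CGF]
2. E_y = -166/27  [E is the centroid of △CGF]
   → E = (16/9, -166/27)
3. A_x = 543/193  [D, C, A are collinear ∩ FA ⟂ DC]
4. A_y = -214/193  [D, C, A are collinear ∩ FA ⟂ DC]
   → A = (543/193, -214/193)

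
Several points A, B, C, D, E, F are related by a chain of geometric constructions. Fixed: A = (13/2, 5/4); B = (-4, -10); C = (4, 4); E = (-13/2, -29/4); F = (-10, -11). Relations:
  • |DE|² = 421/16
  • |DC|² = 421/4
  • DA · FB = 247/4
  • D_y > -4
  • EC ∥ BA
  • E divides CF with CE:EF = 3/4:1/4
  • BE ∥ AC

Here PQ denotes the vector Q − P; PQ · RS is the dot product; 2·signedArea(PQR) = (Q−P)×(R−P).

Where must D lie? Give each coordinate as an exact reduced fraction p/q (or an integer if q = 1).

D = (-3, -7/2)

1. D_x = -3  [line -6·x + -1·y + -43/2 = 0 ∩ |DE|² = 421/16]
2. D_y = -7/2  [line -6·x + -1·y + -43/2 = 0 ∩ |DE|² = 421/16]
   → D = (-3, -7/2)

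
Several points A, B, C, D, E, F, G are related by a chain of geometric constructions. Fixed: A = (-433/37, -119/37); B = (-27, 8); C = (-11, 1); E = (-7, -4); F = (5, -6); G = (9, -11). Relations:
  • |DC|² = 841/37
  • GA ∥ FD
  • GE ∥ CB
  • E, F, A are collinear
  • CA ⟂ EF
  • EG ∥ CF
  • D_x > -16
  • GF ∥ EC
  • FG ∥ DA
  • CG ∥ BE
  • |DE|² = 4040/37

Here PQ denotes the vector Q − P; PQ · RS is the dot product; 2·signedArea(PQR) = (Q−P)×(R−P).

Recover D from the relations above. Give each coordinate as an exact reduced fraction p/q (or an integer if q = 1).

1. D_x = -581/37  [FG ∥ DA ∩ GA ∥ FD]
2. D_y = 66/37  [FG ∥ DA ∩ GA ∥ FD]
   → D = (-581/37, 66/37)

D = (-581/37, 66/37)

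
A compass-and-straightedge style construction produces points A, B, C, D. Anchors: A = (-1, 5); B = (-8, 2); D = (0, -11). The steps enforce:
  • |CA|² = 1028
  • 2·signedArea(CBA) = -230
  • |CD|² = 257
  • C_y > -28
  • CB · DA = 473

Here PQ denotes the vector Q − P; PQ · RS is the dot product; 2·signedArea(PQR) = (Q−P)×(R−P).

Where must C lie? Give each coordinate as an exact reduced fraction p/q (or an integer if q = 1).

1. C_x = 1  [2·signedArea(CBA) = -230 ∩ CB · DA = 473]
2. C_y = -27  [2·signedArea(CBA) = -230 ∩ CB · DA = 473]
   → C = (1, -27)

C = (1, -27)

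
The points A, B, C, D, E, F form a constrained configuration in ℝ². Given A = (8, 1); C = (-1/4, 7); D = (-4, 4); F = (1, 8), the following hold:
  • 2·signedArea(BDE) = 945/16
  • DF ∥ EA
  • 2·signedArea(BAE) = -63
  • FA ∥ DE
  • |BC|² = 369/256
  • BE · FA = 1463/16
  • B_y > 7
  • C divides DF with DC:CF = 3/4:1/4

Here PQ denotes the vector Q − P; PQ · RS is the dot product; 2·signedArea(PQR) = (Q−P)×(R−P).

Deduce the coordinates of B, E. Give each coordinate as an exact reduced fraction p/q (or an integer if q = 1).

B = (11/16, 31/4)
E = (3, -3)

1. E_x = 3  [DF ∥ EA ∩ FA ∥ DE]
2. E_y = -3  [DF ∥ EA ∩ FA ∥ DE]
   → E = (3, -3)
3. B_x = 11/16  [2·signedArea(BAE) = -63 ∩ 2·signedArea(BDE) = 945/16]
4. B_y = 31/4  [2·signedArea(BAE) = -63 ∩ 2·signedArea(BDE) = 945/16]
   → B = (11/16, 31/4)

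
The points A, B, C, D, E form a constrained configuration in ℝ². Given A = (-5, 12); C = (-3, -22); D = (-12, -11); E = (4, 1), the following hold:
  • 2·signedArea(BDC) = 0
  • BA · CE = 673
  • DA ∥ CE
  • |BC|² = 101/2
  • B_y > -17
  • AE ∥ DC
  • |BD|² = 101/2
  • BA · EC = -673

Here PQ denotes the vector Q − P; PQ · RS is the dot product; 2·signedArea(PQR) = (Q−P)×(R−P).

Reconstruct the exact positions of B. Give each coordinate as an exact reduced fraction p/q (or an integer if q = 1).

B = (-15/2, -33/2)

1. B_x = -15/2  [2·signedArea(BDC) = 0 ∩ BA · EC = -673]
2. B_y = -33/2  [2·signedArea(BDC) = 0 ∩ BA · EC = -673]
   → B = (-15/2, -33/2)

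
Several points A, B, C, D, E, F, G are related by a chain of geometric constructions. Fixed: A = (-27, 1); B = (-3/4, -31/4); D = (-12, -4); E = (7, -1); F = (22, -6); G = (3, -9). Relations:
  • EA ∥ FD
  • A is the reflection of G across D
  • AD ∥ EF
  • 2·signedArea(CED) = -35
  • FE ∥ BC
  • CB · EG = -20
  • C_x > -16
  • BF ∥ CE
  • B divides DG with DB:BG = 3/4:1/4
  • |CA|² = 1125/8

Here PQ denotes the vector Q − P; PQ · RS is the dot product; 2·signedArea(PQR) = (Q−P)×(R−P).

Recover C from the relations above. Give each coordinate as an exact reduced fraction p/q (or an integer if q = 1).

1. C_x = -63/4  [BF ∥ CE ∩ FE ∥ BC]
2. C_y = -11/4  [BF ∥ CE ∩ FE ∥ BC]
   → C = (-63/4, -11/4)

C = (-63/4, -11/4)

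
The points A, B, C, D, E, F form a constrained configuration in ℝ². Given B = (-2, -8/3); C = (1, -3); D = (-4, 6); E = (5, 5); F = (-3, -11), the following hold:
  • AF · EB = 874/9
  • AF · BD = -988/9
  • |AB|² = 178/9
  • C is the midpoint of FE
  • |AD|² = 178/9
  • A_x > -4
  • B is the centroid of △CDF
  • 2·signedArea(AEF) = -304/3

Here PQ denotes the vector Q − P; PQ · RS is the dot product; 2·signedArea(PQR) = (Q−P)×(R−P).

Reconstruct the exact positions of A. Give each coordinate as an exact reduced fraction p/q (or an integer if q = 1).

1. A_x = -3  [2·signedArea(AEF) = -304/3 ∩ AF · EB = 874/9]
2. A_y = 5/3  [2·signedArea(AEF) = -304/3 ∩ AF · EB = 874/9]
   → A = (-3, 5/3)

A = (-3, 5/3)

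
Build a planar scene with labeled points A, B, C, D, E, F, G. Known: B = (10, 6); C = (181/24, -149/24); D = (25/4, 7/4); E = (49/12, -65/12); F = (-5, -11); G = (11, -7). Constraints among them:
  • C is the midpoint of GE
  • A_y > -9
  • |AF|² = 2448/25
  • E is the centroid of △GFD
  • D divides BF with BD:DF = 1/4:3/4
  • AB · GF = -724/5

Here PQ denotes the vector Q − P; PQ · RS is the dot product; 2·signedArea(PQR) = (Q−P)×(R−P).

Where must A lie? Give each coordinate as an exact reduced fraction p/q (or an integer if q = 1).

A = (23/5, -43/5)

1. A_x = 23/5  [line 16·x + 4·y + -196/5 = 0 ∩ |AF|² = 2448/25]
2. A_y = -43/5  [line 16·x + 4·y + -196/5 = 0 ∩ |AF|² = 2448/25]
   → A = (23/5, -43/5)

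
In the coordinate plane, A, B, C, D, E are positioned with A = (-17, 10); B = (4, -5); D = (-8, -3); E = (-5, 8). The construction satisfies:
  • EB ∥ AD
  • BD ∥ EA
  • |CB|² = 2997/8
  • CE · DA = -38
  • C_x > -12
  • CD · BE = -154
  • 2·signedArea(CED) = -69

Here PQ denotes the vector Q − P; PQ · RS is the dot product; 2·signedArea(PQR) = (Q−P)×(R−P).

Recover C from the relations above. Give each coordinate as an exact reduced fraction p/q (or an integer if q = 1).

1. C_x = -47/4  [2·signedArea(CED) = -69 ∩ CE · DA = -38]
2. C_y = 25/4  [2·signedArea(CED) = -69 ∩ CE · DA = -38]
   → C = (-47/4, 25/4)

C = (-47/4, 25/4)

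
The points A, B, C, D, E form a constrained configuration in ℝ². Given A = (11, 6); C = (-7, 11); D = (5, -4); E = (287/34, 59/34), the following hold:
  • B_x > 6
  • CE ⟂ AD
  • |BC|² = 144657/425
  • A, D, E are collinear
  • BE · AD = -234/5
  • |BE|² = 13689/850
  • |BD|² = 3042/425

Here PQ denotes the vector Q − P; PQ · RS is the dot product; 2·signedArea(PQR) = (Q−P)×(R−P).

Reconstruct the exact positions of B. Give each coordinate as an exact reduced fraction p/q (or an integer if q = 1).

B = (542/85, -29/17)

1. B_x = 542/85  [line 6·x + 10·y + -106/5 = 0 ∩ |BC|² = 144657/425]
2. B_y = -29/17  [line 6·x + 10·y + -106/5 = 0 ∩ |BC|² = 144657/425]
   → B = (542/85, -29/17)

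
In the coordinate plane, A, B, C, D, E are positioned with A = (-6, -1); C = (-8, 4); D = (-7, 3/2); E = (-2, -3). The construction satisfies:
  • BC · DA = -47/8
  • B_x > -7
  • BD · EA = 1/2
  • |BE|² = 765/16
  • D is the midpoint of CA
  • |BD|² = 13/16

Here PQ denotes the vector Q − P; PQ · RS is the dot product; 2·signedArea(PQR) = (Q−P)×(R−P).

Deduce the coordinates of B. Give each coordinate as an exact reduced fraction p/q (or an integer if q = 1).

B = (-13/2, 9/4)

1. B_x = -13/2  [BD · EA = 1/2 ∩ BC · DA = -47/8]
2. B_y = 9/4  [BD · EA = 1/2 ∩ BC · DA = -47/8]
   → B = (-13/2, 9/4)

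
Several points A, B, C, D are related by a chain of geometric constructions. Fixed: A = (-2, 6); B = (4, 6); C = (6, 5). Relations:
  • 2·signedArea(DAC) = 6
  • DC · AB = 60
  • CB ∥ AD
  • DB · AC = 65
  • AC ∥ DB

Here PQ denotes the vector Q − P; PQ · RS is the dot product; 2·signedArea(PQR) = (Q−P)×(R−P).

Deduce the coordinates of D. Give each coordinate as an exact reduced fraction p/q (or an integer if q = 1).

1. D_x = -4  [AC ∥ DB ∩ CB ∥ AD]
2. D_y = 7  [AC ∥ DB ∩ CB ∥ AD]
   → D = (-4, 7)

D = (-4, 7)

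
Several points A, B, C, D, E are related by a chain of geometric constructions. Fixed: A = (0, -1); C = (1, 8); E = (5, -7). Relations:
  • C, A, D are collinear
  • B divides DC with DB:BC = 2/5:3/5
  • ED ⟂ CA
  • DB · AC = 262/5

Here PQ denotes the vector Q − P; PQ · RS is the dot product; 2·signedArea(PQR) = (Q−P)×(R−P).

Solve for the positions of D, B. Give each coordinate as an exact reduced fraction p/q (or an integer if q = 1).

1. D_x = -49/82  [C, A, D are collinear ∩ ED ⟂ CA]
2. D_y = -523/82  [C, A, D are collinear ∩ ED ⟂ CA]
   → D = (-49/82, -523/82)
3. B_x = 17/410  [B divides DC with DB:BC = 2/5:3/5]
4. B_y = -257/410  [B divides DC with DB:BC = 2/5:3/5]
   → B = (17/410, -257/410)

B = (17/410, -257/410)
D = (-49/82, -523/82)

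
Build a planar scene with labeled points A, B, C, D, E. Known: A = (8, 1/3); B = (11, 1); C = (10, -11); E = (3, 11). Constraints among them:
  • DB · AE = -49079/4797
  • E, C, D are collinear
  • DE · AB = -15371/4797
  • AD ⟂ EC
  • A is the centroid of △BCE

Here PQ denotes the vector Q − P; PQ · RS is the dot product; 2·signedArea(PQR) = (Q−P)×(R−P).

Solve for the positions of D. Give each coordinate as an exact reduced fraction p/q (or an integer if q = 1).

D = (10460/1599, -209/1599)

1. D_x = 10460/1599  [E, C, D are collinear ∩ AD ⟂ EC]
2. D_y = -209/1599  [E, C, D are collinear ∩ AD ⟂ EC]
   → D = (10460/1599, -209/1599)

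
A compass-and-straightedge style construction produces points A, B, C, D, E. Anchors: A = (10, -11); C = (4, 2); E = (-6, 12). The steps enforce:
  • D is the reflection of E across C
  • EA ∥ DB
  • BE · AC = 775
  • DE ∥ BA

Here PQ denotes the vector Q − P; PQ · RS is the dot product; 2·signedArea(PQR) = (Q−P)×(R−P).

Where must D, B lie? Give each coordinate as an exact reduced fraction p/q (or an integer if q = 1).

1. D_x = 14  [D is the reflection of E across C]
2. D_y = -8  [D is the reflection of E across C]
   → D = (14, -8)
3. B_x = 30  [DE ∥ BA ∩ EA ∥ DB]
4. B_y = -31  [DE ∥ BA ∩ EA ∥ DB]
   → B = (30, -31)

B = (30, -31)
D = (14, -8)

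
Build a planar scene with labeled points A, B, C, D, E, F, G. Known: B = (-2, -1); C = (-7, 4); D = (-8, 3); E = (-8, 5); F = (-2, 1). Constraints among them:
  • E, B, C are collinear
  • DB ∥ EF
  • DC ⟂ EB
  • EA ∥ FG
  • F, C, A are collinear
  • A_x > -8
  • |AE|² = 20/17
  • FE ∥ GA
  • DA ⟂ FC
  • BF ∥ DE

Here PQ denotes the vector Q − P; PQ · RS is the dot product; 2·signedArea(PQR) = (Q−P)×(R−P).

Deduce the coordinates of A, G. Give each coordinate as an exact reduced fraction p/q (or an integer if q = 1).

A = (-124/17, 71/17)
G = (-22/17, 3/17)

1. A_x = -124/17  [F, C, A are collinear ∩ DA ⟂ FC]
2. A_y = 71/17  [F, C, A are collinear ∩ DA ⟂ FC]
   → A = (-124/17, 71/17)
3. G_x = -22/17  [FE ∥ GA ∩ EA ∥ FG]
4. G_y = 3/17  [FE ∥ GA ∩ EA ∥ FG]
   → G = (-22/17, 3/17)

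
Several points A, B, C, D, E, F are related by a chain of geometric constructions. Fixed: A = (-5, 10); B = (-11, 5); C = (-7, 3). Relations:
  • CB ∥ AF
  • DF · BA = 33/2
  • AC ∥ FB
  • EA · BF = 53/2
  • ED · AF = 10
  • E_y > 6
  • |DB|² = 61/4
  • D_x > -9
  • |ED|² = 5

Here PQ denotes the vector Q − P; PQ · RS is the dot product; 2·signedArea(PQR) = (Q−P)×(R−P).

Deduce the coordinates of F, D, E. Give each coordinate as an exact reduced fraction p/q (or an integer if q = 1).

1. F_x = -9  [AC ∥ FB ∩ CB ∥ AF]
2. F_y = 12  [AC ∥ FB ∩ CB ∥ AF]
   → F = (-9, 12)
3. D_x = -8  [line -6·x + -5·y + -21/2 = 0 ∩ |DB|² = 61/4]
4. D_y = 15/2  [line -6·x + -5·y + -21/2 = 0 ∩ |DB|² = 61/4]
   → D = (-8, 15/2)
5. E_x = -6  [EA · BF = 53/2 ∩ ED · AF = 10]
6. E_y = 13/2  [EA · BF = 53/2 ∩ ED · AF = 10]
   → E = (-6, 13/2)

D = (-8, 15/2)
E = (-6, 13/2)
F = (-9, 12)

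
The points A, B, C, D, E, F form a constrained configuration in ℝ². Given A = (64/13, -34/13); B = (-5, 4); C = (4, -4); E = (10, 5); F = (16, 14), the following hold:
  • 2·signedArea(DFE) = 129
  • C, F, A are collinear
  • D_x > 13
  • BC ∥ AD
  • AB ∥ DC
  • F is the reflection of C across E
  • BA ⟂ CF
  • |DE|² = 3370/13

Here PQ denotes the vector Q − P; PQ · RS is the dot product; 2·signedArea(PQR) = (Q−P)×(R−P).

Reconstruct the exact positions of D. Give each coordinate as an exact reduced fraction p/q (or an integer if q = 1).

1. D_x = 181/13  [AB ∥ DC ∩ BC ∥ AD]
2. D_y = -138/13  [AB ∥ DC ∩ BC ∥ AD]
   → D = (181/13, -138/13)

D = (181/13, -138/13)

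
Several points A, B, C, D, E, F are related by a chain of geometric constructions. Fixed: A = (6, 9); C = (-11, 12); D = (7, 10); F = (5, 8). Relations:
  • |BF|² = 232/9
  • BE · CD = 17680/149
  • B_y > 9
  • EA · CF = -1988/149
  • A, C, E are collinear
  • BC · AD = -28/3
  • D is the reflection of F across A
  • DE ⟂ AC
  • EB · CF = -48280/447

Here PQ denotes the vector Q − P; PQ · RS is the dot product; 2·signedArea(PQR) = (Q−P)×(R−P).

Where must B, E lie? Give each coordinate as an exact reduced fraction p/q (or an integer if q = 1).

B = (1/3, 10)
E = (1013/149, 1320/149)

1. B_x = 1/3  [line -1·x + -1·y + 31/3 = 0 ∩ |BF|² = 232/9]
2. B_y = 10  [line -1·x + -1·y + 31/3 = 0 ∩ |BF|² = 232/9]
   → B = (1/3, 10)
3. E_x = 1013/149  [A, C, E are collinear ∩ DE ⟂ AC]
4. E_y = 1320/149  [A, C, E are collinear ∩ DE ⟂ AC]
   → E = (1013/149, 1320/149)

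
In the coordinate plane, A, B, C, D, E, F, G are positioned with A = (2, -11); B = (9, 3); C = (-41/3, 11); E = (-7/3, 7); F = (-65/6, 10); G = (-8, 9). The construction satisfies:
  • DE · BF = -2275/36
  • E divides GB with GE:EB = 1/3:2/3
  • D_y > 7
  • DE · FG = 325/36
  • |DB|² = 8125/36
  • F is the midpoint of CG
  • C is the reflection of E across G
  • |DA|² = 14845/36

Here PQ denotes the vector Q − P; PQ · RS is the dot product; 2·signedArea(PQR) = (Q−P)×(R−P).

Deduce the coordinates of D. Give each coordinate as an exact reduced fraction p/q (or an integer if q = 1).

D = (-31/6, 8)

1. D_x = -31/6  [line -17/6·x + 1·y + -815/36 = 0 ∩ |DB|² = 8125/36]
2. D_y = 8  [line -17/6·x + 1·y + -815/36 = 0 ∩ |DB|² = 8125/36]
   → D = (-31/6, 8)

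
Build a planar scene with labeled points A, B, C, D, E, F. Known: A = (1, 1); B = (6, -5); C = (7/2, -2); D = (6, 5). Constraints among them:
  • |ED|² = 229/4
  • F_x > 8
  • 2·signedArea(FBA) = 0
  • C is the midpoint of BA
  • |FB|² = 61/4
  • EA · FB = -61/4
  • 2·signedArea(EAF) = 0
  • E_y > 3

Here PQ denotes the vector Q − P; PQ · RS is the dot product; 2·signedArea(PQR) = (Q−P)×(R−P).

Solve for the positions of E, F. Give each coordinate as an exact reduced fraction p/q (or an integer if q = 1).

E = (-3/2, 4)
F = (17/2, -8)

1. F_x = 17/2  [line -6·x + -5·y + 11 = 0 ∩ |FB|² = 61/4]
2. F_y = -8  [line -6·x + -5·y + 11 = 0 ∩ |FB|² = 61/4]
   → F = (17/2, -8)
3. E_x = -3/2  [2·signedArea(EAF) = 0 ∩ EA · FB = -61/4]
4. E_y = 4  [2·signedArea(EAF) = 0 ∩ EA · FB = -61/4]
   → E = (-3/2, 4)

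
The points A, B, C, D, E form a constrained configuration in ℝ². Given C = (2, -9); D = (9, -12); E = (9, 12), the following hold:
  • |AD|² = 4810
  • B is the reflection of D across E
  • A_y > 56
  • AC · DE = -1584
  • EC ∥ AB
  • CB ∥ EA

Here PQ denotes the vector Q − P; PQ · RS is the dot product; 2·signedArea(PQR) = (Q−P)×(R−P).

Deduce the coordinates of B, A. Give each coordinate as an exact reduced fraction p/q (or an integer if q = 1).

A = (16, 57)
B = (9, 36)

1. B_x = 9  [B is the reflection of D across E]
2. B_y = 36  [B is the reflection of D across E]
   → B = (9, 36)
3. A_x = 16  [EC ∥ AB ∩ CB ∥ EA]
4. A_y = 57  [EC ∥ AB ∩ CB ∥ EA]
   → A = (16, 57)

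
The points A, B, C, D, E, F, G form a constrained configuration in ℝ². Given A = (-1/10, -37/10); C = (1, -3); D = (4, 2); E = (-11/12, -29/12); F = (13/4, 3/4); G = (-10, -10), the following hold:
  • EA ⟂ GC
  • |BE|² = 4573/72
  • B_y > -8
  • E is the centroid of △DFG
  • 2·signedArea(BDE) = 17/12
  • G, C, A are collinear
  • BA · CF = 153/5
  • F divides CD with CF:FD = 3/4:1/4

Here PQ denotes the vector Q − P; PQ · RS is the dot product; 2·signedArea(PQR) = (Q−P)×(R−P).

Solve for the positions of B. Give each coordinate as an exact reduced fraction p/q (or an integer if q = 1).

1. B_x = -67/10  [2·signedArea(BDE) = 17/12 ∩ BA · CF = 153/5]
2. B_y = -79/10  [2·signedArea(BDE) = 17/12 ∩ BA · CF = 153/5]
   → B = (-67/10, -79/10)

B = (-67/10, -79/10)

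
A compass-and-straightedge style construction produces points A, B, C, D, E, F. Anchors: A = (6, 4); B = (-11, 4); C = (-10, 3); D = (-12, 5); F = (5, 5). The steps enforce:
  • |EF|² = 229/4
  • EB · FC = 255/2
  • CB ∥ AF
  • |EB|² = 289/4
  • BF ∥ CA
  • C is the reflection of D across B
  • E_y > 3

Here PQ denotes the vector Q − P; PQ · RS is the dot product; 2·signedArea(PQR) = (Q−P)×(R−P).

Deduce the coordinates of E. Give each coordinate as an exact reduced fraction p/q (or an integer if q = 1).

1. E_x = -5/2  [line 15·x + 2·y + 59/2 = 0 ∩ |EF|² = 229/4]
2. E_y = 4  [line 15·x + 2·y + 59/2 = 0 ∩ |EF|² = 229/4]
   → E = (-5/2, 4)

E = (-5/2, 4)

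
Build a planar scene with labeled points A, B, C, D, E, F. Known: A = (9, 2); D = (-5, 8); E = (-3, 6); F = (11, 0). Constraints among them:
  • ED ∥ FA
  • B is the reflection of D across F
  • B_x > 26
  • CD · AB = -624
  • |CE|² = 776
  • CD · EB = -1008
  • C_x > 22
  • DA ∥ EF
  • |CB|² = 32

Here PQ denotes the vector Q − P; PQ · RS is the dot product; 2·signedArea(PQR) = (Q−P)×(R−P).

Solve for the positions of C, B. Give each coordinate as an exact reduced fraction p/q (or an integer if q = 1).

B = (27, -8)
C = (23, -4)

1. B_x = 27  [B is the reflection of D across F]
2. B_y = -8  [B is the reflection of D across F]
   → B = (27, -8)
3. C_x = 23  [CD · AB = -624 ∩ CD · EB = -1008]
4. C_y = -4  [CD · AB = -624 ∩ CD · EB = -1008]
   → C = (23, -4)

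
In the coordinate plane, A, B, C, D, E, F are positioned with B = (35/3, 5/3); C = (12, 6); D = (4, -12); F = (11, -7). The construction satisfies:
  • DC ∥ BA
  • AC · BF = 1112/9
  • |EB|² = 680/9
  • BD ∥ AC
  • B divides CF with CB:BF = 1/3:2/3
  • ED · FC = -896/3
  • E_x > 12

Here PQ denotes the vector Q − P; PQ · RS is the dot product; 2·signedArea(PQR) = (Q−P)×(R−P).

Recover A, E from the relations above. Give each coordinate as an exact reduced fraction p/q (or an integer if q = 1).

1. A_x = 59/3  [BD ∥ AC ∩ DC ∥ BA]
2. A_y = 59/3  [BD ∥ AC ∩ DC ∥ BA]
   → A = (59/3, 59/3)
3. E_x = 37/3  [line -1·x + -13·y + 440/3 = 0 ∩ |EB|² = 680/9]
4. E_y = 31/3  [line -1·x + -13·y + 440/3 = 0 ∩ |EB|² = 680/9]
   → E = (37/3, 31/3)

A = (59/3, 59/3)
E = (37/3, 31/3)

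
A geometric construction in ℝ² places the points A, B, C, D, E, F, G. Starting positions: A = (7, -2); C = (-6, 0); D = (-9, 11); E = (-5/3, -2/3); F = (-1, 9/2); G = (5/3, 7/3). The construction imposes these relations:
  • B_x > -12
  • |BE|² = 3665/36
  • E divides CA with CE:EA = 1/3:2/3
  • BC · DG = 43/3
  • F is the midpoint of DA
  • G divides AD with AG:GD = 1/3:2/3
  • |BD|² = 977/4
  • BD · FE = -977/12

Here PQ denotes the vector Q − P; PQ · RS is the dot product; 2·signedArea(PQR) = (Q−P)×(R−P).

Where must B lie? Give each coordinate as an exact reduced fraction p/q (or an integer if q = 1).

1. B_x = -11  [BC · DG = 43/3 ∩ BD · FE = -977/12]
2. B_y = -9/2  [BC · DG = 43/3 ∩ BD · FE = -977/12]
   → B = (-11, -9/2)

B = (-11, -9/2)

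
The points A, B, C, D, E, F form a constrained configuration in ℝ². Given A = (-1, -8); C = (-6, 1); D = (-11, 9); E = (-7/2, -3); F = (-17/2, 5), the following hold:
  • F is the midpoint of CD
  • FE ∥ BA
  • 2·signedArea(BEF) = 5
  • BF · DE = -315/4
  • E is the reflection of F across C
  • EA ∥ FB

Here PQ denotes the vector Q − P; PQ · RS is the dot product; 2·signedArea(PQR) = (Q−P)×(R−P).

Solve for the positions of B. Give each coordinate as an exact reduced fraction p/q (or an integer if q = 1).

1. B_x = -6  [FE ∥ BA ∩ EA ∥ FB]
2. B_y = 0  [FE ∥ BA ∩ EA ∥ FB]
   → B = (-6, 0)

B = (-6, 0)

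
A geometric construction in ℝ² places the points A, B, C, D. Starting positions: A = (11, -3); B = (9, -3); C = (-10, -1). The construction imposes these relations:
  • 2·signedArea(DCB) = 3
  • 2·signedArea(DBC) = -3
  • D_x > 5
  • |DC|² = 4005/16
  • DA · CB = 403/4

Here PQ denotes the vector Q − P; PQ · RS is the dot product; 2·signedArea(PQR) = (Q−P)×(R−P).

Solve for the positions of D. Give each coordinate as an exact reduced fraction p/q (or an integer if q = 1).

1. D_x = 23/4  [2·signedArea(DBC) = -3 ∩ DA · CB = 403/4]
2. D_y = -5/2  [2·signedArea(DBC) = -3 ∩ DA · CB = 403/4]
   → D = (23/4, -5/2)

D = (23/4, -5/2)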